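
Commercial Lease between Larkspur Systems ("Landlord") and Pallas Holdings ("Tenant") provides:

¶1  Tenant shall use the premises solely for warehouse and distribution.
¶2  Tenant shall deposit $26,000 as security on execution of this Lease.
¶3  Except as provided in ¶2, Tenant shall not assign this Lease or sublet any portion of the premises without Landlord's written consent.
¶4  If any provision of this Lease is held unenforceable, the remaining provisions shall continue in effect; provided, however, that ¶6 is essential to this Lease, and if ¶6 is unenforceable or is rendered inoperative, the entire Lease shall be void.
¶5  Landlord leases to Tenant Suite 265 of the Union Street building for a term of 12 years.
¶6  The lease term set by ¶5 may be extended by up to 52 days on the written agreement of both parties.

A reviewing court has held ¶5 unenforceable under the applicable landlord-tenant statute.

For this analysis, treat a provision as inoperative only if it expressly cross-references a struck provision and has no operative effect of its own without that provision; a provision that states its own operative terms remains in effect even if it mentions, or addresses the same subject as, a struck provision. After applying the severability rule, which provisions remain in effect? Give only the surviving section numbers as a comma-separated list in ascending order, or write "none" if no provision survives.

¶5 is struck. ¶6 operates only by reference to ¶5, so it falls with ¶5. ¶4 makes ¶6 an essential term, and ¶6 has been rendered inoperative by the cascade; under ¶4, the entire Lease is therefore void. No provision of the Lease survives.

none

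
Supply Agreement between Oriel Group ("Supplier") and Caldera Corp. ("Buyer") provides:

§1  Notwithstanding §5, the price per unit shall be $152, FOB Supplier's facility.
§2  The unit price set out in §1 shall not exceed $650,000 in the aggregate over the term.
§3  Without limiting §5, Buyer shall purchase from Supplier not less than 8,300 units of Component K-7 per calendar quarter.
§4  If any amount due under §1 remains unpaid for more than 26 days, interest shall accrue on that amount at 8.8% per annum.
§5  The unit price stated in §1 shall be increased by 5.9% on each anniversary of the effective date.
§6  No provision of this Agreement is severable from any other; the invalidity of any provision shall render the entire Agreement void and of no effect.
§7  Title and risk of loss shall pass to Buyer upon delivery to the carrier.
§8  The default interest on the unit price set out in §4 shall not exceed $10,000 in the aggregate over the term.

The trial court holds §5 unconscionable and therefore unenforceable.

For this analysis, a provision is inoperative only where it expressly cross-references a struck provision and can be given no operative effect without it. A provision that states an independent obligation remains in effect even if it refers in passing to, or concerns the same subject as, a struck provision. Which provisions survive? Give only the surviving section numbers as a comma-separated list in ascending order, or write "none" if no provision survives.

§5 is struck. Nothing else in the Agreement is defined by reference to §5. §6 provides that the Agreement is not severable, so the invalidity of any one provision voids the entire Agreement. No provision of the Agreement survives.

none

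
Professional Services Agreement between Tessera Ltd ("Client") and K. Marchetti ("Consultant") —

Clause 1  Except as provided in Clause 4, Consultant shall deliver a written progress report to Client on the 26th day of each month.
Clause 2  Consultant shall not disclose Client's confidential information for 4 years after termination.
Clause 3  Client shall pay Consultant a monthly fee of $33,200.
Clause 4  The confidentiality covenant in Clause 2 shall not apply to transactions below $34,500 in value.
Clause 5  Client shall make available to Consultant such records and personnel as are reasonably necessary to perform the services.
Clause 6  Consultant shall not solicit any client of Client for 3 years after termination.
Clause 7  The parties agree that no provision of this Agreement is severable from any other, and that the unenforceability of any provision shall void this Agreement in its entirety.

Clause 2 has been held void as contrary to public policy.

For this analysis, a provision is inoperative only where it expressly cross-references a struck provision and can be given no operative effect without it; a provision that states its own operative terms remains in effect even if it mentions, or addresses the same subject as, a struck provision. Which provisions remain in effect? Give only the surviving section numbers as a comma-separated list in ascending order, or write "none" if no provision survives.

none

Clause 2 is struck. Clause 4 has no operative effect of its own apart from Clause 2 and is therefore inoperative. Clause 7 provides that the Agreement is not severable, so the invalidity of any one provision voids the entire Agreement. No provision of the Agreement survives.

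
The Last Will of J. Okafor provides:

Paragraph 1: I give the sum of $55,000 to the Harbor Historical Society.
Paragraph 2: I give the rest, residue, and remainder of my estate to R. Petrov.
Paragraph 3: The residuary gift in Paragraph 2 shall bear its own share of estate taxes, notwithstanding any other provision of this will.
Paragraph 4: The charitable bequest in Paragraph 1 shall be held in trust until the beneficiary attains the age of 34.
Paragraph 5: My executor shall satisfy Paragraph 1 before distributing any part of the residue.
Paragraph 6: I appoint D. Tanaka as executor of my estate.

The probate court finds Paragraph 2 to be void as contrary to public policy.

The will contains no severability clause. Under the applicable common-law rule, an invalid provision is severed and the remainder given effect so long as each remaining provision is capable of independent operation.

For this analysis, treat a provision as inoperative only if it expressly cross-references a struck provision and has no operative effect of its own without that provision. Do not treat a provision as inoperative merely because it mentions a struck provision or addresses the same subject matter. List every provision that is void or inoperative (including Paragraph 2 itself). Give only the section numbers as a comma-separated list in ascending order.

2, 3

Paragraph 2 is struck. Paragraph 3 merely fixes the tax charge on Paragraph 2; with Paragraph 2 gone it has nothing to operate on and falls away. With no severability clause, the stated default rule severs what cannot stand and enforces each remaining provision that can operate on its own. Paragraph 1, Paragraph 4, Paragraph 5, and Paragraph 6 remain in effect.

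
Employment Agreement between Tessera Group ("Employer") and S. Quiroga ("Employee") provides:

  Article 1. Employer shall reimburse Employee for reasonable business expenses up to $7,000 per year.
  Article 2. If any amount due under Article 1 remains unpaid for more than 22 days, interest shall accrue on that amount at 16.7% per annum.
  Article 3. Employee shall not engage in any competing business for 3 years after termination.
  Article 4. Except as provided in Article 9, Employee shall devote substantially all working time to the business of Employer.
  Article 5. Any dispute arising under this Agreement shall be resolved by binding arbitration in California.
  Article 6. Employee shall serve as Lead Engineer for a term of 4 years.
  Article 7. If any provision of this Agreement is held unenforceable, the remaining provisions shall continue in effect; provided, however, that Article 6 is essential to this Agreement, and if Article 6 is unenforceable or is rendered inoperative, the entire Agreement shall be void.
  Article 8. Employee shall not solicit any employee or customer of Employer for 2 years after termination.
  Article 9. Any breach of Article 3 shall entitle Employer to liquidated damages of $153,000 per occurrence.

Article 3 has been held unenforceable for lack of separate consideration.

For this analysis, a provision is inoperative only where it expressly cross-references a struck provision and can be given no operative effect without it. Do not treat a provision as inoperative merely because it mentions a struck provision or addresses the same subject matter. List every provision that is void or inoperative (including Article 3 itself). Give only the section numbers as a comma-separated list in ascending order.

3, 9

Article 3 is struck. The whole of Article 9 is the liquidated-damages amount, defined by reference to Article 3, so Article 9 cannot stand once Article 3 is removed. Article 4 mentions Article 9 but its own obligation stands independently of Article 9, so Article 4 is not affected. Article 7 makes Article 6 an essential term, but Article 6 is unaffected, so the severability proviso in Article 7 preserves the remaining provisions. The provisions still in force are Article 1, Article 2, Article 4, Article 5, Article 6, Article 7, and Article 8.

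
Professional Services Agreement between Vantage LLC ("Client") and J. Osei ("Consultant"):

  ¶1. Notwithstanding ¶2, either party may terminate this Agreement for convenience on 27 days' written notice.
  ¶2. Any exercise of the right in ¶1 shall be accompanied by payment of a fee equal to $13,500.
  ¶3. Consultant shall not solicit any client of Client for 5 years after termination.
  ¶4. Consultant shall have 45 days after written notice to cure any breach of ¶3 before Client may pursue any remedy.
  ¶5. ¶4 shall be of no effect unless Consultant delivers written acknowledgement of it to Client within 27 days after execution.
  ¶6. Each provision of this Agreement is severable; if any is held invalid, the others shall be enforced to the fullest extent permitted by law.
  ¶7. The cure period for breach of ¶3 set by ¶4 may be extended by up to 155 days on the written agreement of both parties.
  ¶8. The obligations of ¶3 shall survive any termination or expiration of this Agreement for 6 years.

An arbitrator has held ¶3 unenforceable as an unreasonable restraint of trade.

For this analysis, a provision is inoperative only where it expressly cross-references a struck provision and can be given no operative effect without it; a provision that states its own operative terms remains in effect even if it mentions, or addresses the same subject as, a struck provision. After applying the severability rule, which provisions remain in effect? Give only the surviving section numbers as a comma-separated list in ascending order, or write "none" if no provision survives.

¶3 is struck. ¶4 operates only by reference to ¶3, so it falls with ¶3. ¶8 has no operative effect of its own apart from ¶3 and is therefore inoperative. ¶5 has no operative effect of its own apart from ¶4 and is therefore inoperative. ¶7 operates only by reference to ¶4, so it falls with ¶4. Under the severability clause in ¶6, the remaining provisions continue in force. ¶1, ¶2, and ¶6 remain in effect.

1, 2, 6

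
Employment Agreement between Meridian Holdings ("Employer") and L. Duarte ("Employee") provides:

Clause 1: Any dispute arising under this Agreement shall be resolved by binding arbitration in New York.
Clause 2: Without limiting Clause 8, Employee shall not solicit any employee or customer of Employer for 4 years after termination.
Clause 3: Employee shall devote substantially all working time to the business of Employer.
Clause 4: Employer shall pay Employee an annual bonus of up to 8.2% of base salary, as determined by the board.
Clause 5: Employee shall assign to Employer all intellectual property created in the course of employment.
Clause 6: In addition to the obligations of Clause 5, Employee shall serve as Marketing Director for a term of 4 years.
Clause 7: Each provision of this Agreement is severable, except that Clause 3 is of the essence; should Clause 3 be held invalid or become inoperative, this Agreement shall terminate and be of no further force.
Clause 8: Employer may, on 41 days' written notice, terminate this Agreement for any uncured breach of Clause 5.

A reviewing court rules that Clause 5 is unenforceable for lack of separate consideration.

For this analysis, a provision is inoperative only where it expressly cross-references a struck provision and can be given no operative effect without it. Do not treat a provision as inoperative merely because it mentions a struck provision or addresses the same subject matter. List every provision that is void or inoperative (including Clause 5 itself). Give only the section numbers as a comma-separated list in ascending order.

5, 8

Clause 5 is struck. Clause 8 operates only by reference to Clause 5, so it falls with Clause 5. Although Clause 6 refers to Clause 5, its operative terms do not depend on Clause 5, so it remains in effect. Although Clause 2 refers to Clause 8, its operative terms do not depend on Clause 8, so it remains in effect. Clause 7 makes Clause 3 an essential term, but Clause 3 is unaffected, so the severability proviso in Clause 7 preserves the remaining provisions. The provisions still in force are Clause 1, Clause 2, Clause 3, Clause 4, Clause 6, and Clause 7.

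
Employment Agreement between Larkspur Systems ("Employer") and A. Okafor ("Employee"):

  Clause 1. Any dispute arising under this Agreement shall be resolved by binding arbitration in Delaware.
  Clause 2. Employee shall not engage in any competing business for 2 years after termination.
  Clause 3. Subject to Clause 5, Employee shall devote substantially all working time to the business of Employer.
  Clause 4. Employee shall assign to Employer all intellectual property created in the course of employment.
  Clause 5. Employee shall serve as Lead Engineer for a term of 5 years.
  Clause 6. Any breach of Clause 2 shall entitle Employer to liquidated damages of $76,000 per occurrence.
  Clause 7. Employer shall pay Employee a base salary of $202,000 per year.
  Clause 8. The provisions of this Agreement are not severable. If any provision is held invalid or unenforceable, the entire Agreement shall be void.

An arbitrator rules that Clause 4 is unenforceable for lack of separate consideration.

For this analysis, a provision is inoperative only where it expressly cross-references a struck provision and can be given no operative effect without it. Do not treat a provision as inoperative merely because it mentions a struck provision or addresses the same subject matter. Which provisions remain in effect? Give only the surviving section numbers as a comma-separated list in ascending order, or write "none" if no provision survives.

none

Clause 4 is struck. No other provision's operative terms depend on Clause 4. Clause 8 provides that the Agreement is not severable, so the invalidity of any one provision voids the entire Agreement. No provision of the Agreement survives.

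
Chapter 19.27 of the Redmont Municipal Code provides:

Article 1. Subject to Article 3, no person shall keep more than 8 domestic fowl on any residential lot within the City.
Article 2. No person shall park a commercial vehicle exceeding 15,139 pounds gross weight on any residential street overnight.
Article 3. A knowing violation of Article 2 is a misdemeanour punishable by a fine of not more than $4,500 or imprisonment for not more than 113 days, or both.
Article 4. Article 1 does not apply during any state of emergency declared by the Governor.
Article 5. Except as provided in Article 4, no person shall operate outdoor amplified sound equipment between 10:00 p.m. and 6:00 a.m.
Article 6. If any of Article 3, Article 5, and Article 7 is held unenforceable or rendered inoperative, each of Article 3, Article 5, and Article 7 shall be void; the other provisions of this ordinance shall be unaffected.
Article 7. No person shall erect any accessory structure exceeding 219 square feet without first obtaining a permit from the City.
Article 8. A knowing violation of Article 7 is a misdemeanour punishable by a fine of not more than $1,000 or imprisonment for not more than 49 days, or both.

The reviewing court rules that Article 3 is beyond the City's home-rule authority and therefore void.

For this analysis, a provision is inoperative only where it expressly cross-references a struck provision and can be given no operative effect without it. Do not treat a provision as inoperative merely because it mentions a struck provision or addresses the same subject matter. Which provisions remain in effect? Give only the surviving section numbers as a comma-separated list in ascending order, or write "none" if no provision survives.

1, 2, 4, 6

Article 3 is struck. Although Article 1 refers to Article 3, its operative terms do not depend on Article 3, so it remains in effect. No other provision's operative terms depend on Article 3. Article 6 declares Article 3, Article 5, and Article 7 mutually dependent; since one of them has fallen, all of them are of no effect. That brings down Article 5 and Article 7 as well. Article 8 in turn depends solely on a provision now struck and likewise falls. The remainder continues in force under Article 6. The provisions still in force are Article 1, Article 2, Article 4, and Article 6.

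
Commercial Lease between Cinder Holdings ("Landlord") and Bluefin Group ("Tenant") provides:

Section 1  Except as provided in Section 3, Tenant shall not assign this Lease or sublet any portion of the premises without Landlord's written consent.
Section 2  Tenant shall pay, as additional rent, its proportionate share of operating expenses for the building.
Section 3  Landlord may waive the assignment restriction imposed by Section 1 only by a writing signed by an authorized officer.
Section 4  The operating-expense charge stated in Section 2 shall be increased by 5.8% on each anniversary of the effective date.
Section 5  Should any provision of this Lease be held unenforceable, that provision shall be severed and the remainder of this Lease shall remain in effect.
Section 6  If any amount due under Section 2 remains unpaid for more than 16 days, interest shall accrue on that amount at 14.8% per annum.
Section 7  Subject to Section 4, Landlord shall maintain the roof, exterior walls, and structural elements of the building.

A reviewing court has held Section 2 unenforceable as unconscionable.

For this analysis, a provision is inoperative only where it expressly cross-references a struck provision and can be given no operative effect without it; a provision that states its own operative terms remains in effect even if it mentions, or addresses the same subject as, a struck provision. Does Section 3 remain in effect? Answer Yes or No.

Yes

Section 2 is struck. The whole of Section 4 is the escalation of the operating-expense charge, defined by reference to Section 2, so Section 4 cannot stand once Section 2 is removed. Section 6 does nothing except set the default interest on the operating-expense charge by reference to Section 2; with Section 2 gone it has no independent effect and is inoperative. Section 7 mentions Section 4 but its own obligation stands independently of Section 4, so Section 7 is not affected. Section 5 is a severability clause and preserves every provision that can still be given independent effect. Section 1, Section 3, Section 5, and Section 7 remain in effect. Section 3 is among the surviving provisions, so the answer is yes.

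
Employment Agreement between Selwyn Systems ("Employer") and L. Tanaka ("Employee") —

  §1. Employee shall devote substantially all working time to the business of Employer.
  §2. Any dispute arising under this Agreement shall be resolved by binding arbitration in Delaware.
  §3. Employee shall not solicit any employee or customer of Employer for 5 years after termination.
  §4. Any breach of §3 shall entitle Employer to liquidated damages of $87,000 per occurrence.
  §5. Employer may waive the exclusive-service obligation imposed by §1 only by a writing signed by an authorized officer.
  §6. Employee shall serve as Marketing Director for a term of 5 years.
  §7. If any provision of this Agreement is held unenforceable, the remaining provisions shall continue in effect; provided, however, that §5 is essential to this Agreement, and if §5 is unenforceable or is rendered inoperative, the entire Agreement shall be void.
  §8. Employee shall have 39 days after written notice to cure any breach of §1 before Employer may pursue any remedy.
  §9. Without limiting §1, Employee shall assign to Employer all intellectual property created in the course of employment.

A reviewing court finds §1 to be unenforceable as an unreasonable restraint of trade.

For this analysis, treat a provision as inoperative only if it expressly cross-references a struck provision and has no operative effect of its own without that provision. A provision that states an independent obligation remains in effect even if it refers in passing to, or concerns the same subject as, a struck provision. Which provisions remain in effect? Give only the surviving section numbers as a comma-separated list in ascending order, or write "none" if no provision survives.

none

§1 is struck. The only function of §5 is the waiver condition for §1, so it cannot stand once §1 is removed. §8 merely fixes the cure period for breach of §1; with §1 gone it has nothing to operate on and falls away. §7 makes §5 an essential term, and §5 has been rendered inoperative by the cascade; under §7, the entire Agreement is therefore void. No provision of the Agreement survives.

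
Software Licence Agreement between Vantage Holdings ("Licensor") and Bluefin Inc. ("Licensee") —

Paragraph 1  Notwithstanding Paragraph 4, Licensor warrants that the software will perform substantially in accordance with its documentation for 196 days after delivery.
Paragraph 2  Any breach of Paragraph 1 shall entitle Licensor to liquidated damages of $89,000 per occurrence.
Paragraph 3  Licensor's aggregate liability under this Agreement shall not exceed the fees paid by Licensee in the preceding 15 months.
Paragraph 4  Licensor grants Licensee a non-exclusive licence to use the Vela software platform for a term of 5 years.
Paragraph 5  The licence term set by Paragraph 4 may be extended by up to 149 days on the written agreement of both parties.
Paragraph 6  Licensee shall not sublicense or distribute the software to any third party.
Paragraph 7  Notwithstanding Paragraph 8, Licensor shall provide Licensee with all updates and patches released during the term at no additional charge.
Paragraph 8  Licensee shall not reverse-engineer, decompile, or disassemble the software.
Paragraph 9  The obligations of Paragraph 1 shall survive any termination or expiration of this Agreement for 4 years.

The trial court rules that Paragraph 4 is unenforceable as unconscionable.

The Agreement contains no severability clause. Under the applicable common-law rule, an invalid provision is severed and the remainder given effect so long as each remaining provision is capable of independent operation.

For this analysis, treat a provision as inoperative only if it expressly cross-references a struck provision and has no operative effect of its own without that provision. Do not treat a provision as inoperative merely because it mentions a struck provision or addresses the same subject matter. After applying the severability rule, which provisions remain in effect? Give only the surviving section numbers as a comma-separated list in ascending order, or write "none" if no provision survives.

Paragraph 4 is struck. Paragraph 5 operates only by reference to Paragraph 4, so it falls with Paragraph 4. Although Paragraph 1 refers to Paragraph 4, its operative terms do not depend on Paragraph 4, so it remains in effect. Under the stated default rule, only provisions that cannot operate independently fall away; the rest are enforced. That leaves Paragraph 1, Paragraph 2, Paragraph 3, Paragraph 6, Paragraph 7, Paragraph 8, and Paragraph 9 in effect.

1, 2, 3, 6, 7, 8, 9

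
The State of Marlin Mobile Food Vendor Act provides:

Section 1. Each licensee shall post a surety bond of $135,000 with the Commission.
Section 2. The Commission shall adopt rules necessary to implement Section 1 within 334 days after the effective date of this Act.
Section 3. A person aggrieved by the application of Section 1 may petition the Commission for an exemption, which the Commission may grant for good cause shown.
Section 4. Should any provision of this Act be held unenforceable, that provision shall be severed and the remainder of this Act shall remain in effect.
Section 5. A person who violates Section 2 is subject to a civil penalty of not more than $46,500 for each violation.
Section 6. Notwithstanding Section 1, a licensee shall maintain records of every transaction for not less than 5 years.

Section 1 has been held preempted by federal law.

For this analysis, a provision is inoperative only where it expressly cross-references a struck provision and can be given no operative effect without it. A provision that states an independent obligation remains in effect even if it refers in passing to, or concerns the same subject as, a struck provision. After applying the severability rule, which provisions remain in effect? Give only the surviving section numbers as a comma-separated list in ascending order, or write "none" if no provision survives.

4, 6

Section 1 is struck. Section 2 merely fixes the rulemaking mandate for Section 1; with Section 1 gone it has nothing to operate on and falls away. The only function of Section 3 is the exemption procedure for Section 1, so it cannot stand once Section 1 is removed. The only function of Section 5 is the civil penalty for violating Section 2, so it cannot stand once Section 2 is removed. Although Section 6 refers to Section 1, its operative terms do not depend on Section 1, so it remains in effect. Section 4 is a severability clause and preserves every provision that can still be given independent effect. Section 4 and Section 6 remain in effect.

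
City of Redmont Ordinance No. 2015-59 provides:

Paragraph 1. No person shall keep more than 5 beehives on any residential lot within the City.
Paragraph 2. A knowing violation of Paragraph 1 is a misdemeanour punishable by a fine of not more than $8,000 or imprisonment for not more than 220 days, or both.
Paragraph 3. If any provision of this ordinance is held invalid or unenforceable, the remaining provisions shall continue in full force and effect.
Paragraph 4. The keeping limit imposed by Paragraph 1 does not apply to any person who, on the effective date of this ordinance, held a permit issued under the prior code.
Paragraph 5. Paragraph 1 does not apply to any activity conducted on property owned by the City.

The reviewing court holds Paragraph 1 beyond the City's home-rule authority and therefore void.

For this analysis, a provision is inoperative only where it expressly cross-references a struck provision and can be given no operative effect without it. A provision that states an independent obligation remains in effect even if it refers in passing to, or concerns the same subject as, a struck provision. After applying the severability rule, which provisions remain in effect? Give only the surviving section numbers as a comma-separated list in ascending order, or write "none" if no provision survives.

3

Paragraph 1 is struck. Paragraph 2 operates only by reference to Paragraph 1, so it falls with Paragraph 1. Paragraph 4 operates only by reference to Paragraph 1, so it falls with Paragraph 1. Paragraph 5 merely fixes the public-property exemption from Paragraph 1; with Paragraph 1 gone it has nothing to operate on and falls away. Paragraph 3 is a severability clause and preserves every provision that can still be given independent effect. Only Paragraph 3 remains in effect.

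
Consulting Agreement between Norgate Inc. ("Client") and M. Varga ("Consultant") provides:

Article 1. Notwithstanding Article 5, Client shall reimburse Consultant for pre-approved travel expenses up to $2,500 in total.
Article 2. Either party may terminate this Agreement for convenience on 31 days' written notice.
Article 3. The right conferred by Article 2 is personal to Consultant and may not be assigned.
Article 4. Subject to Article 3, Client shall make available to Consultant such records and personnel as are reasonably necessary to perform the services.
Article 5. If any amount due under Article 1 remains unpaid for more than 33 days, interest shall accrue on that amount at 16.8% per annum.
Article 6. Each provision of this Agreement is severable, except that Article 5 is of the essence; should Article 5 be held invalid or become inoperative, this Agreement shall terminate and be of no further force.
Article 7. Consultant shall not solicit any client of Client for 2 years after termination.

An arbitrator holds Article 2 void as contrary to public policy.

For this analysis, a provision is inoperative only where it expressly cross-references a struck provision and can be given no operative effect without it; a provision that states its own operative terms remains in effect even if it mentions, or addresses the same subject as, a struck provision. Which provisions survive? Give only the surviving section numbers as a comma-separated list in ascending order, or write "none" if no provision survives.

Article 2 is struck. Article 3 merely fixes the non-assignment of Article 2; with Article 2 gone it has nothing to operate on and falls away. Although Article 4 refers to Article 3, its operative terms do not depend on Article 3, so it remains in effect. Article 6 makes Article 5 an essential term, but Article 5 is unaffected, so the severability proviso in Article 6 preserves the remaining provisions. The provisions still in force are Article 1, Article 4, Article 5, Article 6, and Article 7.

1, 4, 5, 6, 7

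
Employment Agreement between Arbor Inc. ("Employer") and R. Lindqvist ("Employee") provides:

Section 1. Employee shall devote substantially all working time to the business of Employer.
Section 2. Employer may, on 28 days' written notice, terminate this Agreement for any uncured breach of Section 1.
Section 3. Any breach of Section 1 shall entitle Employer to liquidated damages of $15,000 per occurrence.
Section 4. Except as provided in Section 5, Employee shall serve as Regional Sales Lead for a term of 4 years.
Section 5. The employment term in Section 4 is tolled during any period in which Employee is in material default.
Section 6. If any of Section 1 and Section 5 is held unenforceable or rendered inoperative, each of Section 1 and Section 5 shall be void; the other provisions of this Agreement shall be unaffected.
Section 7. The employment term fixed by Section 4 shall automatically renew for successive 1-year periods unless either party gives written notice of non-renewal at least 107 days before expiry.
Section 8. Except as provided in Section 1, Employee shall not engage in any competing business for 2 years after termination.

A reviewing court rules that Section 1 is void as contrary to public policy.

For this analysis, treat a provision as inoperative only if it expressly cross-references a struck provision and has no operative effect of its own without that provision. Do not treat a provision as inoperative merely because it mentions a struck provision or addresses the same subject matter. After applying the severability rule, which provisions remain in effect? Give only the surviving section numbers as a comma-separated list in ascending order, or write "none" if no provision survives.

Section 1 is struck. The only function of Section 2 is the termination right for breach of Section 1, so it cannot stand once Section 1 is removed. The whole of Section 3 is the liquidated-damages amount, defined by reference to Section 1, so Section 3 cannot stand once Section 1 is removed. Although Section 4 refers to Section 5, its operative terms do not depend on Section 5, so it remains in effect. Although Section 8 refers to Section 1, its operative terms do not depend on Section 1, so it remains in effect. Section 6 declares Section 1 and Section 5 mutually dependent; since one of them has fallen, all of them are of no effect. That brings down Section 5 as well. The remainder continues in force under Section 6. That leaves Section 4, Section 6, Section 7, and Section 8 in effect.

4, 6, 7, 8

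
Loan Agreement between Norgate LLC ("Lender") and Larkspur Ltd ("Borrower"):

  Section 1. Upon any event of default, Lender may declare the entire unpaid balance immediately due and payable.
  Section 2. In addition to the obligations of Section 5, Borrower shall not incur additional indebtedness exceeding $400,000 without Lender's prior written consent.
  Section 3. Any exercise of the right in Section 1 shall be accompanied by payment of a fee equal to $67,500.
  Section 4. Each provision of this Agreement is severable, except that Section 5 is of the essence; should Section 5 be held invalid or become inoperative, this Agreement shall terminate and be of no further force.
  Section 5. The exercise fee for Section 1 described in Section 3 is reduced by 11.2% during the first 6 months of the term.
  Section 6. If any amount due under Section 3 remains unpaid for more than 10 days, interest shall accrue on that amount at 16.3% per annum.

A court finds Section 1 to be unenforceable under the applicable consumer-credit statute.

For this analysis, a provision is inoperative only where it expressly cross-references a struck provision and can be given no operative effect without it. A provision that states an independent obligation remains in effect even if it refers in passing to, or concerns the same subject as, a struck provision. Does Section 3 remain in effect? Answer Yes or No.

No

Section 1 is struck. The only function of Section 3 is the exercise fee for Section 1, so it cannot stand once Section 1 is removed. Section 5 operates only by reference to Section 3, so it falls with Section 3. The whole of Section 6 is the default interest on the exercise fee for Section 1, defined by reference to Section 3, so Section 6 cannot stand once Section 3 is removed. Section 4 makes Section 5 an essential term, and Section 5 has been rendered inoperative by the cascade; under Section 4, the entire Agreement is therefore void. No provision of the Agreement survives. Section 3 is among the inoperative provisions, so the answer is no.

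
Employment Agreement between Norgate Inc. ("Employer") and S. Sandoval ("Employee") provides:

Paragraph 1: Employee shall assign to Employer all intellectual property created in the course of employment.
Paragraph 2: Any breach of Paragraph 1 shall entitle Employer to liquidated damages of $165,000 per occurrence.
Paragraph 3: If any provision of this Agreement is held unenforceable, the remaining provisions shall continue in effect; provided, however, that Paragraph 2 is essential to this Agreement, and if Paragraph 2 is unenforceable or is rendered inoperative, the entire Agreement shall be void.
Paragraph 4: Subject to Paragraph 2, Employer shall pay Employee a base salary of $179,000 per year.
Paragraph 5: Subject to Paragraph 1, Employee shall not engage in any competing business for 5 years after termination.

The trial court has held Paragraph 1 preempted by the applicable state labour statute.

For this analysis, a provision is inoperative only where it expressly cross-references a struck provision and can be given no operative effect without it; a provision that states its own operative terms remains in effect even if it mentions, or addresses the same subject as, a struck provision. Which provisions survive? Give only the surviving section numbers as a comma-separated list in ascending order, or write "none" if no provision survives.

none

Paragraph 1 is struck. Paragraph 2 has no operative effect of its own apart from Paragraph 1 and is therefore inoperative. Paragraph 3 makes Paragraph 2 an essential term, and Paragraph 2 has been rendered inoperative by the cascade; under Paragraph 3, the entire Agreement is therefore void. No provision of the Agreement survives.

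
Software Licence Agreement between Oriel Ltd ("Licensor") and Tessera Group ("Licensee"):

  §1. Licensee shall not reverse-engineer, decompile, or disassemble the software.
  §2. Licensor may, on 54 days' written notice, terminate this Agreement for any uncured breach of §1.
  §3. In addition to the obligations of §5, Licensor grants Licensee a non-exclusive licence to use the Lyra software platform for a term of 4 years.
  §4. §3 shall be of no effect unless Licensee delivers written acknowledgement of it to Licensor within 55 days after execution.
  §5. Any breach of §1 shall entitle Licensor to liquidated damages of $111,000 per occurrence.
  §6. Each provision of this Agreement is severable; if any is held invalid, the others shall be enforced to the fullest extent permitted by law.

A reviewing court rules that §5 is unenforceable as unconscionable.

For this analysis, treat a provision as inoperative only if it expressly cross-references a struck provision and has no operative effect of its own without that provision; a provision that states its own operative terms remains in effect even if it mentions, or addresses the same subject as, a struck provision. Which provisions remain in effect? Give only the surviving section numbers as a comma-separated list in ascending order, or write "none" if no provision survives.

§5 is struck. Although §3 refers to §5, its operative terms do not depend on §5, so it remains in effect. No other provision's operative terms depend on §5. §6 is a severability clause and preserves every provision that can still be given independent effect. That leaves §1, §2, §3, §4, and §6 in effect.

1, 2, 3, 4, 6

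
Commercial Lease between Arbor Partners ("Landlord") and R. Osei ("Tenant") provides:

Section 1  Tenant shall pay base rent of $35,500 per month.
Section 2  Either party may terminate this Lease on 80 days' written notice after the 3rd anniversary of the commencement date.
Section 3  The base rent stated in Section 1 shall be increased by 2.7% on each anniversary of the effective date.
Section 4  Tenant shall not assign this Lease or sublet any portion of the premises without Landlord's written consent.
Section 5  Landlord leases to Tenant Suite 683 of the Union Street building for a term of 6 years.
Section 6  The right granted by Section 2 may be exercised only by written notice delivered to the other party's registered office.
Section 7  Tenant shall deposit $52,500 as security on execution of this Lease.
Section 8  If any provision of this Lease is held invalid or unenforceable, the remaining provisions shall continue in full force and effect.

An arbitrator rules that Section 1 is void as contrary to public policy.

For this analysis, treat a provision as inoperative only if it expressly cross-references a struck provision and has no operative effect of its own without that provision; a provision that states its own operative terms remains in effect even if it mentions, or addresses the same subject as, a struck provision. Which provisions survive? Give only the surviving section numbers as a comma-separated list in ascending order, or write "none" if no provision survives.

2, 4, 5, 6, 7, 8

Section 1 is struck. Section 3 has no operative effect of its own apart from Section 1 and is therefore inoperative. Section 8 is a severability clause and preserves every provision that can still be given independent effect. That leaves Section 2, Section 4, Section 5, Section 6, Section 7, and Section 8 in effect.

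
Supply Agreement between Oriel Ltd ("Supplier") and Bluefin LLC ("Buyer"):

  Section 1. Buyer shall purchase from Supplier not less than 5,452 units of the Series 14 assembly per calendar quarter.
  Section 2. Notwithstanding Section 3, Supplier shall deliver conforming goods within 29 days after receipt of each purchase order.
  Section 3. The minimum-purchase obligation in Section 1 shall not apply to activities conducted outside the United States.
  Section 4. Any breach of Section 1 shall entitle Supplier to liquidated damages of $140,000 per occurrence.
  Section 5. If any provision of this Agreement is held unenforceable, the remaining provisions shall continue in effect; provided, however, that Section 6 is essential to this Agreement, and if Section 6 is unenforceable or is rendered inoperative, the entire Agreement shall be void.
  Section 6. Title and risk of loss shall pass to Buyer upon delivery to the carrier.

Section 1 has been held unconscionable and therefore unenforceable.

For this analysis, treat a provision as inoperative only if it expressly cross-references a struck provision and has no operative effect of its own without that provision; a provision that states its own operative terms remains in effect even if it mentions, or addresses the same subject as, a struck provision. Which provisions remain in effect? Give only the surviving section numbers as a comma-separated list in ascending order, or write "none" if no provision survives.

Section 1 is struck. Section 3 does nothing except set the carve-out from the minimum-purchase obligation by reference to Section 1; with Section 1 gone it has no independent effect and is inoperative. Section 4 has no operative effect of its own apart from Section 1 and is therefore inoperative. Section 2 mentions Section 3 but its own obligation stands independently of Section 3, so Section 2 is not affected. Section 5 makes Section 6 an essential term, but Section 6 is unaffected, so the severability proviso in Section 5 preserves the remaining provisions. The provisions still in force are Section 2, Section 5, and Section 6.

2, 5, 6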